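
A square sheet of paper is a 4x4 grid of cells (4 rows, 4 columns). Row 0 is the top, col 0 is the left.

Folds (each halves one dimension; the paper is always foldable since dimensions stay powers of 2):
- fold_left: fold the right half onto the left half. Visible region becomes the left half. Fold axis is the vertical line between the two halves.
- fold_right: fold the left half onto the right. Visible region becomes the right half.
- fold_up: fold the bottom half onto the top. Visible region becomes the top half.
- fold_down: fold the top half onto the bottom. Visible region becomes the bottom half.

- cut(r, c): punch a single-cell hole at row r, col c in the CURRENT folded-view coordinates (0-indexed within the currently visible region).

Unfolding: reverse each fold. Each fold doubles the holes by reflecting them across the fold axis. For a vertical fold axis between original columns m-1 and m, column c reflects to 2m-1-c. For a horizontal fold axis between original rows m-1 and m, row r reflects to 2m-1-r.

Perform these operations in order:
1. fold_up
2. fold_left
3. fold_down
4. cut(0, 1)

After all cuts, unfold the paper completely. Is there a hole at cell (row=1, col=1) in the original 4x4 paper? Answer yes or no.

Answer: yes

Derivation:
Op 1 fold_up: fold axis h@2; visible region now rows[0,2) x cols[0,4) = 2x4
Op 2 fold_left: fold axis v@2; visible region now rows[0,2) x cols[0,2) = 2x2
Op 3 fold_down: fold axis h@1; visible region now rows[1,2) x cols[0,2) = 1x2
Op 4 cut(0, 1): punch at orig (1,1); cuts so far [(1, 1)]; region rows[1,2) x cols[0,2) = 1x2
Unfold 1 (reflect across h@1): 2 holes -> [(0, 1), (1, 1)]
Unfold 2 (reflect across v@2): 4 holes -> [(0, 1), (0, 2), (1, 1), (1, 2)]
Unfold 3 (reflect across h@2): 8 holes -> [(0, 1), (0, 2), (1, 1), (1, 2), (2, 1), (2, 2), (3, 1), (3, 2)]
Holes: [(0, 1), (0, 2), (1, 1), (1, 2), (2, 1), (2, 2), (3, 1), (3, 2)]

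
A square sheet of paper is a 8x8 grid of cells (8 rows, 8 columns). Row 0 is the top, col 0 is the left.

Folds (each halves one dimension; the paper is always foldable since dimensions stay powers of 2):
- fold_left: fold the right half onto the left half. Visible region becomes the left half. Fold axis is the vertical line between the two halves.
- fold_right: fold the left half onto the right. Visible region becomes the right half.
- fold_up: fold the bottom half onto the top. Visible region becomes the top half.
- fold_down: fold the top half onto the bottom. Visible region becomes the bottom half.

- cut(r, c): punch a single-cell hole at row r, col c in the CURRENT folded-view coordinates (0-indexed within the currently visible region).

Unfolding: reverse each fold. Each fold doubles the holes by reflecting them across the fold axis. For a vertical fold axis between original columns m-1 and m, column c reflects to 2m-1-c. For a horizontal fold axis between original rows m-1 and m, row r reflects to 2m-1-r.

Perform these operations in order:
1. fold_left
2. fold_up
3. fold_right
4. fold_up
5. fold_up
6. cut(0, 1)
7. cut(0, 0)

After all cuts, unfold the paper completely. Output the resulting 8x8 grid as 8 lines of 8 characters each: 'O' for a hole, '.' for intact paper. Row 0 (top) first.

Op 1 fold_left: fold axis v@4; visible region now rows[0,8) x cols[0,4) = 8x4
Op 2 fold_up: fold axis h@4; visible region now rows[0,4) x cols[0,4) = 4x4
Op 3 fold_right: fold axis v@2; visible region now rows[0,4) x cols[2,4) = 4x2
Op 4 fold_up: fold axis h@2; visible region now rows[0,2) x cols[2,4) = 2x2
Op 5 fold_up: fold axis h@1; visible region now rows[0,1) x cols[2,4) = 1x2
Op 6 cut(0, 1): punch at orig (0,3); cuts so far [(0, 3)]; region rows[0,1) x cols[2,4) = 1x2
Op 7 cut(0, 0): punch at orig (0,2); cuts so far [(0, 2), (0, 3)]; region rows[0,1) x cols[2,4) = 1x2
Unfold 1 (reflect across h@1): 4 holes -> [(0, 2), (0, 3), (1, 2), (1, 3)]
Unfold 2 (reflect across h@2): 8 holes -> [(0, 2), (0, 3), (1, 2), (1, 3), (2, 2), (2, 3), (3, 2), (3, 3)]
Unfold 3 (reflect across v@2): 16 holes -> [(0, 0), (0, 1), (0, 2), (0, 3), (1, 0), (1, 1), (1, 2), (1, 3), (2, 0), (2, 1), (2, 2), (2, 3), (3, 0), (3, 1), (3, 2), (3, 3)]
Unfold 4 (reflect across h@4): 32 holes -> [(0, 0), (0, 1), (0, 2), (0, 3), (1, 0), (1, 1), (1, 2), (1, 3), (2, 0), (2, 1), (2, 2), (2, 3), (3, 0), (3, 1), (3, 2), (3, 3), (4, 0), (4, 1), (4, 2), (4, 3), (5, 0), (5, 1), (5, 2), (5, 3), (6, 0), (6, 1), (6, 2), (6, 3), (7, 0), (7, 1), (7, 2), (7, 3)]
Unfold 5 (reflect across v@4): 64 holes -> [(0, 0), (0, 1), (0, 2), (0, 3), (0, 4), (0, 5), (0, 6), (0, 7), (1, 0), (1, 1), (1, 2), (1, 3), (1, 4), (1, 5), (1, 6), (1, 7), (2, 0), (2, 1), (2, 2), (2, 3), (2, 4), (2, 5), (2, 6), (2, 7), (3, 0), (3, 1), (3, 2), (3, 3), (3, 4), (3, 5), (3, 6), (3, 7), (4, 0), (4, 1), (4, 2), (4, 3), (4, 4), (4, 5), (4, 6), (4, 7), (5, 0), (5, 1), (5, 2), (5, 3), (5, 4), (5, 5), (5, 6), (5, 7), (6, 0), (6, 1), (6, 2), (6, 3), (6, 4), (6, 5), (6, 6), (6, 7), (7, 0), (7, 1), (7, 2), (7, 3), (7, 4), (7, 5), (7, 6), (7, 7)]

Answer: OOOOOOOO
OOOOOOOO
OOOOOOOO
OOOOOOOO
OOOOOOOO
OOOOOOOO
OOOOOOOO
OOOOOOOO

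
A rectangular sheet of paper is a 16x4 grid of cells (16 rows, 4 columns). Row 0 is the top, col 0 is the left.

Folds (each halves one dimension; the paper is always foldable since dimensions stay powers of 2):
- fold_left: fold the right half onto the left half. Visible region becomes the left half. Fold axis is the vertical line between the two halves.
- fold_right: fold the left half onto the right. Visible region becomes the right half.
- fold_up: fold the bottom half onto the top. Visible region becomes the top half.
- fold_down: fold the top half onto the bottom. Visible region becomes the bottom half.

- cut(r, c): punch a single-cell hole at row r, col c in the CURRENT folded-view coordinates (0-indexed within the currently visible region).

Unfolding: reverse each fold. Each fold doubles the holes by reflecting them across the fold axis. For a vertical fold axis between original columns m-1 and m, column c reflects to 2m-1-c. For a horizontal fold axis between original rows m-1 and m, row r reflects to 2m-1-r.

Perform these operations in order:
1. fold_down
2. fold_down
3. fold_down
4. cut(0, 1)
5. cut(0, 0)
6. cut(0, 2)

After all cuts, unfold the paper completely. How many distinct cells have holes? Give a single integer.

Answer: 24

Derivation:
Op 1 fold_down: fold axis h@8; visible region now rows[8,16) x cols[0,4) = 8x4
Op 2 fold_down: fold axis h@12; visible region now rows[12,16) x cols[0,4) = 4x4
Op 3 fold_down: fold axis h@14; visible region now rows[14,16) x cols[0,4) = 2x4
Op 4 cut(0, 1): punch at orig (14,1); cuts so far [(14, 1)]; region rows[14,16) x cols[0,4) = 2x4
Op 5 cut(0, 0): punch at orig (14,0); cuts so far [(14, 0), (14, 1)]; region rows[14,16) x cols[0,4) = 2x4
Op 6 cut(0, 2): punch at orig (14,2); cuts so far [(14, 0), (14, 1), (14, 2)]; region rows[14,16) x cols[0,4) = 2x4
Unfold 1 (reflect across h@14): 6 holes -> [(13, 0), (13, 1), (13, 2), (14, 0), (14, 1), (14, 2)]
Unfold 2 (reflect across h@12): 12 holes -> [(9, 0), (9, 1), (9, 2), (10, 0), (10, 1), (10, 2), (13, 0), (13, 1), (13, 2), (14, 0), (14, 1), (14, 2)]
Unfold 3 (reflect across h@8): 24 holes -> [(1, 0), (1, 1), (1, 2), (2, 0), (2, 1), (2, 2), (5, 0), (5, 1), (5, 2), (6, 0), (6, 1), (6, 2), (9, 0), (9, 1), (9, 2), (10, 0), (10, 1), (10, 2), (13, 0), (13, 1), (13, 2), (14, 0), (14, 1), (14, 2)]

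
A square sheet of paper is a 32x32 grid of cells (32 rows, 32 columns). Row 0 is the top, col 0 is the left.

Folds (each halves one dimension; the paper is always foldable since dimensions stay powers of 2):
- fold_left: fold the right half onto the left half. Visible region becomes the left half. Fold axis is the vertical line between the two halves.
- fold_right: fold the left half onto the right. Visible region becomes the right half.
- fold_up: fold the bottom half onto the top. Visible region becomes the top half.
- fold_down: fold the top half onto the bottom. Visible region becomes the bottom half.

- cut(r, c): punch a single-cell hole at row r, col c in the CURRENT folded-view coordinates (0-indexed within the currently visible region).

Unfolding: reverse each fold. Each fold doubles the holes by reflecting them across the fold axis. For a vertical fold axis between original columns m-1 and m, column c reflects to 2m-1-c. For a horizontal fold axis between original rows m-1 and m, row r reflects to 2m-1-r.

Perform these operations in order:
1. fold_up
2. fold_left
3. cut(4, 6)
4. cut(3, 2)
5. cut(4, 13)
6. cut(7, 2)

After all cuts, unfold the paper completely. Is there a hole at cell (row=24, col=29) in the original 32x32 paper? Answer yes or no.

Op 1 fold_up: fold axis h@16; visible region now rows[0,16) x cols[0,32) = 16x32
Op 2 fold_left: fold axis v@16; visible region now rows[0,16) x cols[0,16) = 16x16
Op 3 cut(4, 6): punch at orig (4,6); cuts so far [(4, 6)]; region rows[0,16) x cols[0,16) = 16x16
Op 4 cut(3, 2): punch at orig (3,2); cuts so far [(3, 2), (4, 6)]; region rows[0,16) x cols[0,16) = 16x16
Op 5 cut(4, 13): punch at orig (4,13); cuts so far [(3, 2), (4, 6), (4, 13)]; region rows[0,16) x cols[0,16) = 16x16
Op 6 cut(7, 2): punch at orig (7,2); cuts so far [(3, 2), (4, 6), (4, 13), (7, 2)]; region rows[0,16) x cols[0,16) = 16x16
Unfold 1 (reflect across v@16): 8 holes -> [(3, 2), (3, 29), (4, 6), (4, 13), (4, 18), (4, 25), (7, 2), (7, 29)]
Unfold 2 (reflect across h@16): 16 holes -> [(3, 2), (3, 29), (4, 6), (4, 13), (4, 18), (4, 25), (7, 2), (7, 29), (24, 2), (24, 29), (27, 6), (27, 13), (27, 18), (27, 25), (28, 2), (28, 29)]
Holes: [(3, 2), (3, 29), (4, 6), (4, 13), (4, 18), (4, 25), (7, 2), (7, 29), (24, 2), (24, 29), (27, 6), (27, 13), (27, 18), (27, 25), (28, 2), (28, 29)]

Answer: yes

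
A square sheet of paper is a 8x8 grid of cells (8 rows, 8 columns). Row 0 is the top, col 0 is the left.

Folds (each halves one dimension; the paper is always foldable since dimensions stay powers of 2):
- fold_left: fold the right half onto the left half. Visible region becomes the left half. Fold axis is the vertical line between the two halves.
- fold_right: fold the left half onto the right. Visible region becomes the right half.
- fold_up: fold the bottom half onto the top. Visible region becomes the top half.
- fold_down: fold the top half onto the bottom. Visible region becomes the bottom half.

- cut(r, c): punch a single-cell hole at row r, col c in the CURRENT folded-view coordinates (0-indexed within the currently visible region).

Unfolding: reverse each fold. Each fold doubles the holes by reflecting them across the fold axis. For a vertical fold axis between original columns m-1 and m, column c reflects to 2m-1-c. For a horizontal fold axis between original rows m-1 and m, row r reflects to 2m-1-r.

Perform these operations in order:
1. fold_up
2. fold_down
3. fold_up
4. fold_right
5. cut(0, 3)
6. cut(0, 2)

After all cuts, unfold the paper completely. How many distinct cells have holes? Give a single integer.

Answer: 32

Derivation:
Op 1 fold_up: fold axis h@4; visible region now rows[0,4) x cols[0,8) = 4x8
Op 2 fold_down: fold axis h@2; visible region now rows[2,4) x cols[0,8) = 2x8
Op 3 fold_up: fold axis h@3; visible region now rows[2,3) x cols[0,8) = 1x8
Op 4 fold_right: fold axis v@4; visible region now rows[2,3) x cols[4,8) = 1x4
Op 5 cut(0, 3): punch at orig (2,7); cuts so far [(2, 7)]; region rows[2,3) x cols[4,8) = 1x4
Op 6 cut(0, 2): punch at orig (2,6); cuts so far [(2, 6), (2, 7)]; region rows[2,3) x cols[4,8) = 1x4
Unfold 1 (reflect across v@4): 4 holes -> [(2, 0), (2, 1), (2, 6), (2, 7)]
Unfold 2 (reflect across h@3): 8 holes -> [(2, 0), (2, 1), (2, 6), (2, 7), (3, 0), (3, 1), (3, 6), (3, 7)]
Unfold 3 (reflect across h@2): 16 holes -> [(0, 0), (0, 1), (0, 6), (0, 7), (1, 0), (1, 1), (1, 6), (1, 7), (2, 0), (2, 1), (2, 6), (2, 7), (3, 0), (3, 1), (3, 6), (3, 7)]
Unfold 4 (reflect across h@4): 32 holes -> [(0, 0), (0, 1), (0, 6), (0, 7), (1, 0), (1, 1), (1, 6), (1, 7), (2, 0), (2, 1), (2, 6), (2, 7), (3, 0), (3, 1), (3, 6), (3, 7), (4, 0), (4, 1), (4, 6), (4, 7), (5, 0), (5, 1), (5, 6), (5, 7), (6, 0), (6, 1), (6, 6), (6, 7), (7, 0), (7, 1), (7, 6), (7, 7)]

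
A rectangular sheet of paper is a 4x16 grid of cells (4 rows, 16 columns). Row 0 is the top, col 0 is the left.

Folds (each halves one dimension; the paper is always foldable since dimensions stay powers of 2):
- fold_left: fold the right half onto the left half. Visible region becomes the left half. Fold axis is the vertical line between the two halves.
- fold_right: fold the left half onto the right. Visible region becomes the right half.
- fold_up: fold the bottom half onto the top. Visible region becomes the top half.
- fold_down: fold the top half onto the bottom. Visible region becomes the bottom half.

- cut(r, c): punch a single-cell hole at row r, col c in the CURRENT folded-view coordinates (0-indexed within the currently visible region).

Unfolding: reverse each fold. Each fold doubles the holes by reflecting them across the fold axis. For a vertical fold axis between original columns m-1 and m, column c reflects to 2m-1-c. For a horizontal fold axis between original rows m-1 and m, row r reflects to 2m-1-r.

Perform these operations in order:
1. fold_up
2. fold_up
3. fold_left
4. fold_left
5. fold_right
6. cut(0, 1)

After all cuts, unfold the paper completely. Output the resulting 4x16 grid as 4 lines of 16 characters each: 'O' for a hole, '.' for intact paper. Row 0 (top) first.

Op 1 fold_up: fold axis h@2; visible region now rows[0,2) x cols[0,16) = 2x16
Op 2 fold_up: fold axis h@1; visible region now rows[0,1) x cols[0,16) = 1x16
Op 3 fold_left: fold axis v@8; visible region now rows[0,1) x cols[0,8) = 1x8
Op 4 fold_left: fold axis v@4; visible region now rows[0,1) x cols[0,4) = 1x4
Op 5 fold_right: fold axis v@2; visible region now rows[0,1) x cols[2,4) = 1x2
Op 6 cut(0, 1): punch at orig (0,3); cuts so far [(0, 3)]; region rows[0,1) x cols[2,4) = 1x2
Unfold 1 (reflect across v@2): 2 holes -> [(0, 0), (0, 3)]
Unfold 2 (reflect across v@4): 4 holes -> [(0, 0), (0, 3), (0, 4), (0, 7)]
Unfold 3 (reflect across v@8): 8 holes -> [(0, 0), (0, 3), (0, 4), (0, 7), (0, 8), (0, 11), (0, 12), (0, 15)]
Unfold 4 (reflect across h@1): 16 holes -> [(0, 0), (0, 3), (0, 4), (0, 7), (0, 8), (0, 11), (0, 12), (0, 15), (1, 0), (1, 3), (1, 4), (1, 7), (1, 8), (1, 11), (1, 12), (1, 15)]
Unfold 5 (reflect across h@2): 32 holes -> [(0, 0), (0, 3), (0, 4), (0, 7), (0, 8), (0, 11), (0, 12), (0, 15), (1, 0), (1, 3), (1, 4), (1, 7), (1, 8), (1, 11), (1, 12), (1, 15), (2, 0), (2, 3), (2, 4), (2, 7), (2, 8), (2, 11), (2, 12), (2, 15), (3, 0), (3, 3), (3, 4), (3, 7), (3, 8), (3, 11), (3, 12), (3, 15)]

Answer: O..OO..OO..OO..O
O..OO..OO..OO..O
O..OO..OO..OO..O
O..OO..OO..OO..O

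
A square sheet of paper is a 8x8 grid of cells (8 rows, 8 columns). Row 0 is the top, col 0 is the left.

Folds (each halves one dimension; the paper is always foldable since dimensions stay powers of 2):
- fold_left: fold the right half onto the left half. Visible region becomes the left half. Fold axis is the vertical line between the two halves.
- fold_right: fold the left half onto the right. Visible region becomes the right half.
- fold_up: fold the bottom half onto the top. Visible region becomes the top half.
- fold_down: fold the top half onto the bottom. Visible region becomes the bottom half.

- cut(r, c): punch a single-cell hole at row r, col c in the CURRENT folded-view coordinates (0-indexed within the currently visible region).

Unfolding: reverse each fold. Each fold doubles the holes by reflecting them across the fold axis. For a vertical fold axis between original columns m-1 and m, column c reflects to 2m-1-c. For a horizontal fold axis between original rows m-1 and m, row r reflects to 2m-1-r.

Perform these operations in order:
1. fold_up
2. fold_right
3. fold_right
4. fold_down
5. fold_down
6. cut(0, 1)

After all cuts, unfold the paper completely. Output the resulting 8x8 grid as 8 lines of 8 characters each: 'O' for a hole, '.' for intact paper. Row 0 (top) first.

Answer: O..OO..O
O..OO..O
O..OO..O
O..OO..O
O..OO..O
O..OO..O
O..OO..O
O..OO..O

Derivation:
Op 1 fold_up: fold axis h@4; visible region now rows[0,4) x cols[0,8) = 4x8
Op 2 fold_right: fold axis v@4; visible region now rows[0,4) x cols[4,8) = 4x4
Op 3 fold_right: fold axis v@6; visible region now rows[0,4) x cols[6,8) = 4x2
Op 4 fold_down: fold axis h@2; visible region now rows[2,4) x cols[6,8) = 2x2
Op 5 fold_down: fold axis h@3; visible region now rows[3,4) x cols[6,8) = 1x2
Op 6 cut(0, 1): punch at orig (3,7); cuts so far [(3, 7)]; region rows[3,4) x cols[6,8) = 1x2
Unfold 1 (reflect across h@3): 2 holes -> [(2, 7), (3, 7)]
Unfold 2 (reflect across h@2): 4 holes -> [(0, 7), (1, 7), (2, 7), (3, 7)]
Unfold 3 (reflect across v@6): 8 holes -> [(0, 4), (0, 7), (1, 4), (1, 7), (2, 4), (2, 7), (3, 4), (3, 7)]
Unfold 4 (reflect across v@4): 16 holes -> [(0, 0), (0, 3), (0, 4), (0, 7), (1, 0), (1, 3), (1, 4), (1, 7), (2, 0), (2, 3), (2, 4), (2, 7), (3, 0), (3, 3), (3, 4), (3, 7)]
Unfold 5 (reflect across h@4): 32 holes -> [(0, 0), (0, 3), (0, 4), (0, 7), (1, 0), (1, 3), (1, 4), (1, 7), (2, 0), (2, 3), (2, 4), (2, 7), (3, 0), (3, 3), (3, 4), (3, 7), (4, 0), (4, 3), (4, 4), (4, 7), (5, 0), (5, 3), (5, 4), (5, 7), (6, 0), (6, 3), (6, 4), (6, 7), (7, 0), (7, 3), (7, 4), (7, 7)]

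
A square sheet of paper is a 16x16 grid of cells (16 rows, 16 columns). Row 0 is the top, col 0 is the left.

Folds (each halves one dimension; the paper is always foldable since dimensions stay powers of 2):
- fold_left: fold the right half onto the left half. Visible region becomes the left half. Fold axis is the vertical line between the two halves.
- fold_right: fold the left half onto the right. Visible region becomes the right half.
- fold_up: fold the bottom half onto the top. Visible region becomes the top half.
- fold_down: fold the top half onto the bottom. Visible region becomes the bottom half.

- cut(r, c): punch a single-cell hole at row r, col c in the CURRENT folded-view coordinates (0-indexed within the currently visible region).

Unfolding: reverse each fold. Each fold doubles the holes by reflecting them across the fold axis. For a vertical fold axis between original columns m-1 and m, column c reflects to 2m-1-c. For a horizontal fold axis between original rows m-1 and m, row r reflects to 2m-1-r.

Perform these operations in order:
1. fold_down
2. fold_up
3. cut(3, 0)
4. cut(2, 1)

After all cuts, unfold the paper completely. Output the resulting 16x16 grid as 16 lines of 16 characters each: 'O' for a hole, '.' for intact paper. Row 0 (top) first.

Op 1 fold_down: fold axis h@8; visible region now rows[8,16) x cols[0,16) = 8x16
Op 2 fold_up: fold axis h@12; visible region now rows[8,12) x cols[0,16) = 4x16
Op 3 cut(3, 0): punch at orig (11,0); cuts so far [(11, 0)]; region rows[8,12) x cols[0,16) = 4x16
Op 4 cut(2, 1): punch at orig (10,1); cuts so far [(10, 1), (11, 0)]; region rows[8,12) x cols[0,16) = 4x16
Unfold 1 (reflect across h@12): 4 holes -> [(10, 1), (11, 0), (12, 0), (13, 1)]
Unfold 2 (reflect across h@8): 8 holes -> [(2, 1), (3, 0), (4, 0), (5, 1), (10, 1), (11, 0), (12, 0), (13, 1)]

Answer: ................
................
.O..............
O...............
O...............
.O..............
................
................
................
................
.O..............
O...............
O...............
.O..............
................
................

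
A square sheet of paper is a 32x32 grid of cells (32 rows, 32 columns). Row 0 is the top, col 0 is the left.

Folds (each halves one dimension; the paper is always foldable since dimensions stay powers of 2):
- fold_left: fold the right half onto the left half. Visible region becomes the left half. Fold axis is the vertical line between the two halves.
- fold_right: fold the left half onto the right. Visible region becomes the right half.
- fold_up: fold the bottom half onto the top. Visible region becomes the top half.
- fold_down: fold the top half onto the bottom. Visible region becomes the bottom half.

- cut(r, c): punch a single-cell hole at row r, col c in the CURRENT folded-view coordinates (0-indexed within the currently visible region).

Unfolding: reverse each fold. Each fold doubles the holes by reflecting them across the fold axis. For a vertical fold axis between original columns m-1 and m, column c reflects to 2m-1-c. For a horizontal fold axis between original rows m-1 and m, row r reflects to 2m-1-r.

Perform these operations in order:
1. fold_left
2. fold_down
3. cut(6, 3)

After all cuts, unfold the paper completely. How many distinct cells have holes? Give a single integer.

Op 1 fold_left: fold axis v@16; visible region now rows[0,32) x cols[0,16) = 32x16
Op 2 fold_down: fold axis h@16; visible region now rows[16,32) x cols[0,16) = 16x16
Op 3 cut(6, 3): punch at orig (22,3); cuts so far [(22, 3)]; region rows[16,32) x cols[0,16) = 16x16
Unfold 1 (reflect across h@16): 2 holes -> [(9, 3), (22, 3)]
Unfold 2 (reflect across v@16): 4 holes -> [(9, 3), (9, 28), (22, 3), (22, 28)]

Answer: 4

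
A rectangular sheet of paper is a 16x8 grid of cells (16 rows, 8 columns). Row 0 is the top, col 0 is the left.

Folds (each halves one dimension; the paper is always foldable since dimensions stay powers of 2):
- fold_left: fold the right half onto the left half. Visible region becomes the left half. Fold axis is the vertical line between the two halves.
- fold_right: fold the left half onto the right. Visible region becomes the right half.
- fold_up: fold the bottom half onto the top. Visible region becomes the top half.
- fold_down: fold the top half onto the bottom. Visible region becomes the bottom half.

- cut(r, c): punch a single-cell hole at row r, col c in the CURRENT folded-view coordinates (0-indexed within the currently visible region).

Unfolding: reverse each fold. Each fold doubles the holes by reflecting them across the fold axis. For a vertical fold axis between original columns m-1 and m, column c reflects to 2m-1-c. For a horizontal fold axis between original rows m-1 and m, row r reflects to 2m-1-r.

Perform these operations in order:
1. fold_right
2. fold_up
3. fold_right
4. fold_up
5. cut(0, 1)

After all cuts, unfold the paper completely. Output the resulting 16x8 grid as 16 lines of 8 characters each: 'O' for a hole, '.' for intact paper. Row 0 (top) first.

Answer: O..OO..O
........
........
........
........
........
........
O..OO..O
O..OO..O
........
........
........
........
........
........
O..OO..O

Derivation:
Op 1 fold_right: fold axis v@4; visible region now rows[0,16) x cols[4,8) = 16x4
Op 2 fold_up: fold axis h@8; visible region now rows[0,8) x cols[4,8) = 8x4
Op 3 fold_right: fold axis v@6; visible region now rows[0,8) x cols[6,8) = 8x2
Op 4 fold_up: fold axis h@4; visible region now rows[0,4) x cols[6,8) = 4x2
Op 5 cut(0, 1): punch at orig (0,7); cuts so far [(0, 7)]; region rows[0,4) x cols[6,8) = 4x2
Unfold 1 (reflect across h@4): 2 holes -> [(0, 7), (7, 7)]
Unfold 2 (reflect across v@6): 4 holes -> [(0, 4), (0, 7), (7, 4), (7, 7)]
Unfold 3 (reflect across h@8): 8 holes -> [(0, 4), (0, 7), (7, 4), (7, 7), (8, 4), (8, 7), (15, 4), (15, 7)]
Unfold 4 (reflect across v@4): 16 holes -> [(0, 0), (0, 3), (0, 4), (0, 7), (7, 0), (7, 3), (7, 4), (7, 7), (8, 0), (8, 3), (8, 4), (8, 7), (15, 0), (15, 3), (15, 4), (15, 7)]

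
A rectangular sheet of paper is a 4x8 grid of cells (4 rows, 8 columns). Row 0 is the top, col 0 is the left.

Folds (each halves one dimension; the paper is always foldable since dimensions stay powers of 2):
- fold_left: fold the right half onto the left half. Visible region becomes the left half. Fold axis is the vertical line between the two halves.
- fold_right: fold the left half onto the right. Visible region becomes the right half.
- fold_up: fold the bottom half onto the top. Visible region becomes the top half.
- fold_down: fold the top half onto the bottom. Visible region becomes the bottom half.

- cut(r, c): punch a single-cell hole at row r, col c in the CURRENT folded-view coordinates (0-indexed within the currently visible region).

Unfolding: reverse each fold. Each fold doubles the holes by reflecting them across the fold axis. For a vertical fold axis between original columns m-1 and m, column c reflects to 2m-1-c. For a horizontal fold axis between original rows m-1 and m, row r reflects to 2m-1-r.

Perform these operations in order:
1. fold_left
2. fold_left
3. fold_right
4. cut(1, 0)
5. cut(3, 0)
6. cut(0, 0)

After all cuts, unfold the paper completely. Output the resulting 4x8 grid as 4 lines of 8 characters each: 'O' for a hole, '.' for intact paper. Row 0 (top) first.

Answer: OOOOOOOO
OOOOOOOO
........
OOOOOOOO

Derivation:
Op 1 fold_left: fold axis v@4; visible region now rows[0,4) x cols[0,4) = 4x4
Op 2 fold_left: fold axis v@2; visible region now rows[0,4) x cols[0,2) = 4x2
Op 3 fold_right: fold axis v@1; visible region now rows[0,4) x cols[1,2) = 4x1
Op 4 cut(1, 0): punch at orig (1,1); cuts so far [(1, 1)]; region rows[0,4) x cols[1,2) = 4x1
Op 5 cut(3, 0): punch at orig (3,1); cuts so far [(1, 1), (3, 1)]; region rows[0,4) x cols[1,2) = 4x1
Op 6 cut(0, 0): punch at orig (0,1); cuts so far [(0, 1), (1, 1), (3, 1)]; region rows[0,4) x cols[1,2) = 4x1
Unfold 1 (reflect across v@1): 6 holes -> [(0, 0), (0, 1), (1, 0), (1, 1), (3, 0), (3, 1)]
Unfold 2 (reflect across v@2): 12 holes -> [(0, 0), (0, 1), (0, 2), (0, 3), (1, 0), (1, 1), (1, 2), (1, 3), (3, 0), (3, 1), (3, 2), (3, 3)]
Unfold 3 (reflect across v@4): 24 holes -> [(0, 0), (0, 1), (0, 2), (0, 3), (0, 4), (0, 5), (0, 6), (0, 7), (1, 0), (1, 1), (1, 2), (1, 3), (1, 4), (1, 5), (1, 6), (1, 7), (3, 0), (3, 1), (3, 2), (3, 3), (3, 4), (3, 5), (3, 6), (3, 7)]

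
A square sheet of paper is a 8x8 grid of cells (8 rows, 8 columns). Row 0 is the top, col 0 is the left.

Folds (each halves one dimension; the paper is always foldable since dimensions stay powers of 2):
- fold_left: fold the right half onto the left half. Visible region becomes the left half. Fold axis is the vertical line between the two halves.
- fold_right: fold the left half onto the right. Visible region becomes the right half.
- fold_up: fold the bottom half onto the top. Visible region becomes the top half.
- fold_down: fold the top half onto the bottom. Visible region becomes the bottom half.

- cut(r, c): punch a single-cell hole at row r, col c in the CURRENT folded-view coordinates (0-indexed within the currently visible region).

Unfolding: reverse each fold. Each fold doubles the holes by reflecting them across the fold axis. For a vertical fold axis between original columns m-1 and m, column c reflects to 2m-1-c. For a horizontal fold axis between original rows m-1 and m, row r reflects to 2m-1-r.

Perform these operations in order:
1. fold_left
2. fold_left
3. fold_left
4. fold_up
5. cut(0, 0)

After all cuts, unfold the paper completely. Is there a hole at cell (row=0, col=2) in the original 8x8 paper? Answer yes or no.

Answer: yes

Derivation:
Op 1 fold_left: fold axis v@4; visible region now rows[0,8) x cols[0,4) = 8x4
Op 2 fold_left: fold axis v@2; visible region now rows[0,8) x cols[0,2) = 8x2
Op 3 fold_left: fold axis v@1; visible region now rows[0,8) x cols[0,1) = 8x1
Op 4 fold_up: fold axis h@4; visible region now rows[0,4) x cols[0,1) = 4x1
Op 5 cut(0, 0): punch at orig (0,0); cuts so far [(0, 0)]; region rows[0,4) x cols[0,1) = 4x1
Unfold 1 (reflect across h@4): 2 holes -> [(0, 0), (7, 0)]
Unfold 2 (reflect across v@1): 4 holes -> [(0, 0), (0, 1), (7, 0), (7, 1)]
Unfold 3 (reflect across v@2): 8 holes -> [(0, 0), (0, 1), (0, 2), (0, 3), (7, 0), (7, 1), (7, 2), (7, 3)]
Unfold 4 (reflect across v@4): 16 holes -> [(0, 0), (0, 1), (0, 2), (0, 3), (0, 4), (0, 5), (0, 6), (0, 7), (7, 0), (7, 1), (7, 2), (7, 3), (7, 4), (7, 5), (7, 6), (7, 7)]
Holes: [(0, 0), (0, 1), (0, 2), (0, 3), (0, 4), (0, 5), (0, 6), (0, 7), (7, 0), (7, 1), (7, 2), (7, 3), (7, 4), (7, 5), (7, 6), (7, 7)]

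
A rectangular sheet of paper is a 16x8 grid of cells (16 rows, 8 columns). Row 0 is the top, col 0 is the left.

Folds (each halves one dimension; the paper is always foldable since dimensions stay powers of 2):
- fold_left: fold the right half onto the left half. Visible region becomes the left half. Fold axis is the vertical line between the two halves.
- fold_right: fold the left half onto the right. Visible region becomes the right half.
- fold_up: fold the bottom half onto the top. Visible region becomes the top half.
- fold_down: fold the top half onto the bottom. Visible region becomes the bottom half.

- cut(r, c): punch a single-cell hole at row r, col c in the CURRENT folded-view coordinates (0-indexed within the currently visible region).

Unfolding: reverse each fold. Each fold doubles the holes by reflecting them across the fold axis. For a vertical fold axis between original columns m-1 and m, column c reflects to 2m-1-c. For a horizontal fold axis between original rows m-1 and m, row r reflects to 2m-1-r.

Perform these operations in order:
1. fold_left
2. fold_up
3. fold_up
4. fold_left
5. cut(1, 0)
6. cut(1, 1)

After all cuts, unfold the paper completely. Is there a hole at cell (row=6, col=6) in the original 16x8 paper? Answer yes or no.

Op 1 fold_left: fold axis v@4; visible region now rows[0,16) x cols[0,4) = 16x4
Op 2 fold_up: fold axis h@8; visible region now rows[0,8) x cols[0,4) = 8x4
Op 3 fold_up: fold axis h@4; visible region now rows[0,4) x cols[0,4) = 4x4
Op 4 fold_left: fold axis v@2; visible region now rows[0,4) x cols[0,2) = 4x2
Op 5 cut(1, 0): punch at orig (1,0); cuts so far [(1, 0)]; region rows[0,4) x cols[0,2) = 4x2
Op 6 cut(1, 1): punch at orig (1,1); cuts so far [(1, 0), (1, 1)]; region rows[0,4) x cols[0,2) = 4x2
Unfold 1 (reflect across v@2): 4 holes -> [(1, 0), (1, 1), (1, 2), (1, 3)]
Unfold 2 (reflect across h@4): 8 holes -> [(1, 0), (1, 1), (1, 2), (1, 3), (6, 0), (6, 1), (6, 2), (6, 3)]
Unfold 3 (reflect across h@8): 16 holes -> [(1, 0), (1, 1), (1, 2), (1, 3), (6, 0), (6, 1), (6, 2), (6, 3), (9, 0), (9, 1), (9, 2), (9, 3), (14, 0), (14, 1), (14, 2), (14, 3)]
Unfold 4 (reflect across v@4): 32 holes -> [(1, 0), (1, 1), (1, 2), (1, 3), (1, 4), (1, 5), (1, 6), (1, 7), (6, 0), (6, 1), (6, 2), (6, 3), (6, 4), (6, 5), (6, 6), (6, 7), (9, 0), (9, 1), (9, 2), (9, 3), (9, 4), (9, 5), (9, 6), (9, 7), (14, 0), (14, 1), (14, 2), (14, 3), (14, 4), (14, 5), (14, 6), (14, 7)]
Holes: [(1, 0), (1, 1), (1, 2), (1, 3), (1, 4), (1, 5), (1, 6), (1, 7), (6, 0), (6, 1), (6, 2), (6, 3), (6, 4), (6, 5), (6, 6), (6, 7), (9, 0), (9, 1), (9, 2), (9, 3), (9, 4), (9, 5), (9, 6), (9, 7), (14, 0), (14, 1), (14, 2), (14, 3), (14, 4), (14, 5), (14, 6), (14, 7)]

Answer: yes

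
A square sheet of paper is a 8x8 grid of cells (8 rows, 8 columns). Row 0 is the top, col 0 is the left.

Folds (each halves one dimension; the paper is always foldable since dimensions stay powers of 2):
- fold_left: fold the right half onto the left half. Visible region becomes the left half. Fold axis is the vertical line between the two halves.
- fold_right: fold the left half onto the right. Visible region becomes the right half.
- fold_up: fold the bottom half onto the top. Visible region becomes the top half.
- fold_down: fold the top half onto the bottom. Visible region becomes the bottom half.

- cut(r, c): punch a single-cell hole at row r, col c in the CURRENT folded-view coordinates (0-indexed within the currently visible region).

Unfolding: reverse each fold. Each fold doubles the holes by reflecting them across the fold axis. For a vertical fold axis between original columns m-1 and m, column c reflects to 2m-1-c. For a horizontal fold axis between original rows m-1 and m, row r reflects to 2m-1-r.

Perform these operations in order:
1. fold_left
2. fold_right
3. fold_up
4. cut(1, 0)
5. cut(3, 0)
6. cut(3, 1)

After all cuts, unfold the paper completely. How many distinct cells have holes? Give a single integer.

Op 1 fold_left: fold axis v@4; visible region now rows[0,8) x cols[0,4) = 8x4
Op 2 fold_right: fold axis v@2; visible region now rows[0,8) x cols[2,4) = 8x2
Op 3 fold_up: fold axis h@4; visible region now rows[0,4) x cols[2,4) = 4x2
Op 4 cut(1, 0): punch at orig (1,2); cuts so far [(1, 2)]; region rows[0,4) x cols[2,4) = 4x2
Op 5 cut(3, 0): punch at orig (3,2); cuts so far [(1, 2), (3, 2)]; region rows[0,4) x cols[2,4) = 4x2
Op 6 cut(3, 1): punch at orig (3,3); cuts so far [(1, 2), (3, 2), (3, 3)]; region rows[0,4) x cols[2,4) = 4x2
Unfold 1 (reflect across h@4): 6 holes -> [(1, 2), (3, 2), (3, 3), (4, 2), (4, 3), (6, 2)]
Unfold 2 (reflect across v@2): 12 holes -> [(1, 1), (1, 2), (3, 0), (3, 1), (3, 2), (3, 3), (4, 0), (4, 1), (4, 2), (4, 3), (6, 1), (6, 2)]
Unfold 3 (reflect across v@4): 24 holes -> [(1, 1), (1, 2), (1, 5), (1, 6), (3, 0), (3, 1), (3, 2), (3, 3), (3, 4), (3, 5), (3, 6), (3, 7), (4, 0), (4, 1), (4, 2), (4, 3), (4, 4), (4, 5), (4, 6), (4, 7), (6, 1), (6, 2), (6, 5), (6, 6)]

Answer: 24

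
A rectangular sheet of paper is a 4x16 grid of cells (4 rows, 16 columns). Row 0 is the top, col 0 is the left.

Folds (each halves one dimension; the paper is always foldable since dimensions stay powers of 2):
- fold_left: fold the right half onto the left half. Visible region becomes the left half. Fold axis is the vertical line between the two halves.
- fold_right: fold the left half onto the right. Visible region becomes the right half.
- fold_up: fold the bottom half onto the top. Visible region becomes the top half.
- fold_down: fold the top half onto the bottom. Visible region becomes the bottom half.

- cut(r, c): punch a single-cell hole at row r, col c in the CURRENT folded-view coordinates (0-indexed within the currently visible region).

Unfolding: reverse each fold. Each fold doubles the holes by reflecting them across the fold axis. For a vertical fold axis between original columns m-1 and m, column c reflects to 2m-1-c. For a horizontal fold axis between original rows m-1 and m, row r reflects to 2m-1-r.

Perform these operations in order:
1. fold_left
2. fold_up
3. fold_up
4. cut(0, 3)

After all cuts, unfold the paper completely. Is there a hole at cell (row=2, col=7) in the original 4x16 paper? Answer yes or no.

Answer: no

Derivation:
Op 1 fold_left: fold axis v@8; visible region now rows[0,4) x cols[0,8) = 4x8
Op 2 fold_up: fold axis h@2; visible region now rows[0,2) x cols[0,8) = 2x8
Op 3 fold_up: fold axis h@1; visible region now rows[0,1) x cols[0,8) = 1x8
Op 4 cut(0, 3): punch at orig (0,3); cuts so far [(0, 3)]; region rows[0,1) x cols[0,8) = 1x8
Unfold 1 (reflect across h@1): 2 holes -> [(0, 3), (1, 3)]
Unfold 2 (reflect across h@2): 4 holes -> [(0, 3), (1, 3), (2, 3), (3, 3)]
Unfold 3 (reflect across v@8): 8 holes -> [(0, 3), (0, 12), (1, 3), (1, 12), (2, 3), (2, 12), (3, 3), (3, 12)]
Holes: [(0, 3), (0, 12), (1, 3), (1, 12), (2, 3), (2, 12), (3, 3), (3, 12)]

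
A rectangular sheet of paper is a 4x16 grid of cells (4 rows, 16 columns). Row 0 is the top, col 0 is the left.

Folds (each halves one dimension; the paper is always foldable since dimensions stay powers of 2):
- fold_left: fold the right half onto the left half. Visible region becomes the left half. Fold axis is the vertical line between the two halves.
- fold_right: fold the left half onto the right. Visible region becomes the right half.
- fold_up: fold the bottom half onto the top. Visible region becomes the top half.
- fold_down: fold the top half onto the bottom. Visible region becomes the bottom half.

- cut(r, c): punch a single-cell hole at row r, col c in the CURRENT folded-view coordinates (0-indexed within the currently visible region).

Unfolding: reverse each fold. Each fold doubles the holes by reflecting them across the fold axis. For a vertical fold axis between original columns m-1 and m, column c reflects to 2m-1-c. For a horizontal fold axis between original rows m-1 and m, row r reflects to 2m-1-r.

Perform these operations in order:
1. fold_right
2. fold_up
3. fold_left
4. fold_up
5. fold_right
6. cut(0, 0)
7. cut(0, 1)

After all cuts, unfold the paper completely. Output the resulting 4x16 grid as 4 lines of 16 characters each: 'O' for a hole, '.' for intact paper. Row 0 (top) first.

Answer: OOOOOOOOOOOOOOOO
OOOOOOOOOOOOOOOO
OOOOOOOOOOOOOOOO
OOOOOOOOOOOOOOOO

Derivation:
Op 1 fold_right: fold axis v@8; visible region now rows[0,4) x cols[8,16) = 4x8
Op 2 fold_up: fold axis h@2; visible region now rows[0,2) x cols[8,16) = 2x8
Op 3 fold_left: fold axis v@12; visible region now rows[0,2) x cols[8,12) = 2x4
Op 4 fold_up: fold axis h@1; visible region now rows[0,1) x cols[8,12) = 1x4
Op 5 fold_right: fold axis v@10; visible region now rows[0,1) x cols[10,12) = 1x2
Op 6 cut(0, 0): punch at orig (0,10); cuts so far [(0, 10)]; region rows[0,1) x cols[10,12) = 1x2
Op 7 cut(0, 1): punch at orig (0,11); cuts so far [(0, 10), (0, 11)]; region rows[0,1) x cols[10,12) = 1x2
Unfold 1 (reflect across v@10): 4 holes -> [(0, 8), (0, 9), (0, 10), (0, 11)]
Unfold 2 (reflect across h@1): 8 holes -> [(0, 8), (0, 9), (0, 10), (0, 11), (1, 8), (1, 9), (1, 10), (1, 11)]
Unfold 3 (reflect across v@12): 16 holes -> [(0, 8), (0, 9), (0, 10), (0, 11), (0, 12), (0, 13), (0, 14), (0, 15), (1, 8), (1, 9), (1, 10), (1, 11), (1, 12), (1, 13), (1, 14), (1, 15)]
Unfold 4 (reflect across h@2): 32 holes -> [(0, 8), (0, 9), (0, 10), (0, 11), (0, 12), (0, 13), (0, 14), (0, 15), (1, 8), (1, 9), (1, 10), (1, 11), (1, 12), (1, 13), (1, 14), (1, 15), (2, 8), (2, 9), (2, 10), (2, 11), (2, 12), (2, 13), (2, 14), (2, 15), (3, 8), (3, 9), (3, 10), (3, 11), (3, 12), (3, 13), (3, 14), (3, 15)]
Unfold 5 (reflect across v@8): 64 holes -> [(0, 0), (0, 1), (0, 2), (0, 3), (0, 4), (0, 5), (0, 6), (0, 7), (0, 8), (0, 9), (0, 10), (0, 11), (0, 12), (0, 13), (0, 14), (0, 15), (1, 0), (1, 1), (1, 2), (1, 3), (1, 4), (1, 5), (1, 6), (1, 7), (1, 8), (1, 9), (1, 10), (1, 11), (1, 12), (1, 13), (1, 14), (1, 15), (2, 0), (2, 1), (2, 2), (2, 3), (2, 4), (2, 5), (2, 6), (2, 7), (2, 8), (2, 9), (2, 10), (2, 11), (2, 12), (2, 13), (2, 14), (2, 15), (3, 0), (3, 1), (3, 2), (3, 3), (3, 4), (3, 5), (3, 6), (3, 7), (3, 8), (3, 9), (3, 10), (3, 11), (3, 12), (3, 13), (3, 14), (3, 15)]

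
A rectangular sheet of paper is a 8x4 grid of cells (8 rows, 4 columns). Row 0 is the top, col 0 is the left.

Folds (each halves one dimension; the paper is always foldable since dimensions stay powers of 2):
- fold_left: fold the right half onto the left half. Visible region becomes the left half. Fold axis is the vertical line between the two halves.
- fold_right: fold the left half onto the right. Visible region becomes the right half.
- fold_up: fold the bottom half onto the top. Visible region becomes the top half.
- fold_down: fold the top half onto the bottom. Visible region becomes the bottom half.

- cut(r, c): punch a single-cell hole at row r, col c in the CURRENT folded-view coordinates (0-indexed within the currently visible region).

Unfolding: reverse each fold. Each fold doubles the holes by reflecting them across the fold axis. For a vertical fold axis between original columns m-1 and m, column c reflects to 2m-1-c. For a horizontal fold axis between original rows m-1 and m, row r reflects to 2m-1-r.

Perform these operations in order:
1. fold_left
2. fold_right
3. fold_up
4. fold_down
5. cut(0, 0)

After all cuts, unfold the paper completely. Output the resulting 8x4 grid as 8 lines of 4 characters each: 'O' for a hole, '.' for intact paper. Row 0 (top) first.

Answer: ....
OOOO
OOOO
....
....
OOOO
OOOO
....

Derivation:
Op 1 fold_left: fold axis v@2; visible region now rows[0,8) x cols[0,2) = 8x2
Op 2 fold_right: fold axis v@1; visible region now rows[0,8) x cols[1,2) = 8x1
Op 3 fold_up: fold axis h@4; visible region now rows[0,4) x cols[1,2) = 4x1
Op 4 fold_down: fold axis h@2; visible region now rows[2,4) x cols[1,2) = 2x1
Op 5 cut(0, 0): punch at orig (2,1); cuts so far [(2, 1)]; region rows[2,4) x cols[1,2) = 2x1
Unfold 1 (reflect across h@2): 2 holes -> [(1, 1), (2, 1)]
Unfold 2 (reflect across h@4): 4 holes -> [(1, 1), (2, 1), (5, 1), (6, 1)]
Unfold 3 (reflect across v@1): 8 holes -> [(1, 0), (1, 1), (2, 0), (2, 1), (5, 0), (5, 1), (6, 0), (6, 1)]
Unfold 4 (reflect across v@2): 16 holes -> [(1, 0), (1, 1), (1, 2), (1, 3), (2, 0), (2, 1), (2, 2), (2, 3), (5, 0), (5, 1), (5, 2), (5, 3), (6, 0), (6, 1), (6, 2), (6, 3)]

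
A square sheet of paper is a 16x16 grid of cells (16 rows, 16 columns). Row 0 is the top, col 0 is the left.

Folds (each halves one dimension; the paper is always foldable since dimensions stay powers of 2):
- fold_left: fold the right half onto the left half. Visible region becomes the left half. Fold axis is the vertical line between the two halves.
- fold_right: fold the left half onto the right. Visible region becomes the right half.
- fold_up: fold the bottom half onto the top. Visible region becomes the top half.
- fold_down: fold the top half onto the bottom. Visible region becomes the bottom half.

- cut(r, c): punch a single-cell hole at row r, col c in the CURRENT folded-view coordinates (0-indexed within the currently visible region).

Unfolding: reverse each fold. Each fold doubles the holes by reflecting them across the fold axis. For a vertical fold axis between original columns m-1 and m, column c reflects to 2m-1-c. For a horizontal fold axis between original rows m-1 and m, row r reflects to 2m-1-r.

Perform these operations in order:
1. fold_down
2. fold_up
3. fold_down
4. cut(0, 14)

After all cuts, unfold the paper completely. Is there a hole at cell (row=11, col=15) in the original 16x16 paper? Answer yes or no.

Answer: no

Derivation:
Op 1 fold_down: fold axis h@8; visible region now rows[8,16) x cols[0,16) = 8x16
Op 2 fold_up: fold axis h@12; visible region now rows[8,12) x cols[0,16) = 4x16
Op 3 fold_down: fold axis h@10; visible region now rows[10,12) x cols[0,16) = 2x16
Op 4 cut(0, 14): punch at orig (10,14); cuts so far [(10, 14)]; region rows[10,12) x cols[0,16) = 2x16
Unfold 1 (reflect across h@10): 2 holes -> [(9, 14), (10, 14)]
Unfold 2 (reflect across h@12): 4 holes -> [(9, 14), (10, 14), (13, 14), (14, 14)]
Unfold 3 (reflect across h@8): 8 holes -> [(1, 14), (2, 14), (5, 14), (6, 14), (9, 14), (10, 14), (13, 14), (14, 14)]
Holes: [(1, 14), (2, 14), (5, 14), (6, 14), (9, 14), (10, 14), (13, 14), (14, 14)]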